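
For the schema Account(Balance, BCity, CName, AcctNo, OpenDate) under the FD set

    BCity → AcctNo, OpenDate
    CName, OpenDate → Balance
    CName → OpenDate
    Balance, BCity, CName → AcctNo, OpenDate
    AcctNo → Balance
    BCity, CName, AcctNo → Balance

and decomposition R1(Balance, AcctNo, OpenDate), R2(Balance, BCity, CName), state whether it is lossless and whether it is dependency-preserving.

lossy and not dependency-preserving

Lossless test: (Balance)⁺ = {Balance}, which is a superkey of neither fragment — lossy.
Dependency preservation: the restricted closure of {BCity} across the fragments never reaches {AcctNo, OpenDate}, so BCity → AcctNo, OpenDate cannot be enforced without a join — not preserved.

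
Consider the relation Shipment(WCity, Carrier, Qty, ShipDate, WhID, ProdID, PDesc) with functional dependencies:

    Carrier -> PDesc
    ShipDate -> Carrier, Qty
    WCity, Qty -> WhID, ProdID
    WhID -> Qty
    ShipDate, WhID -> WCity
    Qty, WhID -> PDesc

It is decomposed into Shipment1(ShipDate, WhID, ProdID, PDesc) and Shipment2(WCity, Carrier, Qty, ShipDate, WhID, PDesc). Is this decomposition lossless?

Yes

Common attributes: Shipment1 ∩ Shipment2 = {ShipDate, WhID, PDesc}.
Closure of {ShipDate, WhID, PDesc}: ShipDate → Carrier, Qty applies, adding Carrier, Qty; ShipDate, WhID → WCity applies, adding WCity; WCity, Qty → WhID, ProdID applies, adding ProdID. So (ShipDate, WhID, PDesc)⁺ = {WCity, Carrier, Qty, ShipDate, WhID, ProdID, PDesc}.
This closure contains every attribute of Shipment1, so Shipment1 ∩ Shipment2 → Shipment1. The join is lossless.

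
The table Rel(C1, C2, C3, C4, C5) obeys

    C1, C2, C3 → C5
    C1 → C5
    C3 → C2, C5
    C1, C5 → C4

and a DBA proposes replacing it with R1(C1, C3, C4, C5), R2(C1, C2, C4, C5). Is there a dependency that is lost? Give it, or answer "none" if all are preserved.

Check C3 → C2, C5: no single fragment contains all of {C2, C3, C5}, and the restricted closure of {C3} across the fragments never reaches {C2, C5}.
C1, C2, C3 → C5 is preserved.
C1 → C5 is preserved.
C1, C5 → C4 is preserved.

C3 → C2, C5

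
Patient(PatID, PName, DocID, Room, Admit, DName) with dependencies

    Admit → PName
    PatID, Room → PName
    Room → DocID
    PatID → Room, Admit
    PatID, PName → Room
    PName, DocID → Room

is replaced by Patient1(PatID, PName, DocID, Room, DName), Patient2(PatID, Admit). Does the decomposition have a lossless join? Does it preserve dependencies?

Lossless test: (PatID)⁺ = {PatID, PName, DocID, Room, Admit}, which contains all of one fragment — lossless.
Dependency preservation: the restricted closure of {Admit} across the fragments never reaches {PName}, so Admit → PName cannot be enforced without a join — not preserved.

lossless but not dependency-preserving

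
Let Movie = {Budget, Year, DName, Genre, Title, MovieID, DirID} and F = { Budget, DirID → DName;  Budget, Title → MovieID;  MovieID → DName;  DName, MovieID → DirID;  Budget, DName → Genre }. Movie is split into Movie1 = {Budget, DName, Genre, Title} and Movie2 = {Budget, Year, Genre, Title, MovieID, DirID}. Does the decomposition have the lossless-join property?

Common attributes: Movie1 ∩ Movie2 = {Budget, Genre, Title}.
Closure of {Budget, Genre, Title}: Budget, Title → MovieID applies, adding MovieID; MovieID → DName applies, adding DName; DName, MovieID → DirID applies, adding DirID. So (Budget, Genre, Title)⁺ = {Budget, DName, Genre, Title, MovieID, DirID}.
This closure contains every attribute of Movie1, so Movie1 ∩ Movie2 → Movie1. The join is lossless.

Yes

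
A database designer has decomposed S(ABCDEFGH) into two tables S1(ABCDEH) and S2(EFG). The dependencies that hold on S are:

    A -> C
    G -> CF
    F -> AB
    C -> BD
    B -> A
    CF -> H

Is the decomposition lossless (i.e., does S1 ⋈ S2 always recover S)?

No

Common attributes: S1 ∩ S2 = {E}.
No dependency enlarges {E}, so (E)⁺ = {E}.
The closure contains neither all of S1 = {ABCDEH} nor all of S2 = {EFG}, so the common attributes are not a superkey of either fragment. The join is lossy.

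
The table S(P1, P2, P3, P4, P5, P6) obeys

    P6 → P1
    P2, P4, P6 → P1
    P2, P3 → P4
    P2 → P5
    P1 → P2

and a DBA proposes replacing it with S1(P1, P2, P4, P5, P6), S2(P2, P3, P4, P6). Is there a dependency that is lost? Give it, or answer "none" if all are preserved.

none

P6 → P1 lies within S1.
P2, P4, P6 → P1 lies within S1.
P2, P3 → P4 lies within S2.
P2 → P5 lies within S1.
P1 → P2 lies within S1.
Every dependency is enforceable on the fragments, so the decomposition is dependency-preserving.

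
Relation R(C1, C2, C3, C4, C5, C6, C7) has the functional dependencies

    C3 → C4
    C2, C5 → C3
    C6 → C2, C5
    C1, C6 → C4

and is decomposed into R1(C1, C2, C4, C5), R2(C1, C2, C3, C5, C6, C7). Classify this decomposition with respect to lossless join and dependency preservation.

Lossless test: (C1, C2, C5)⁺ = {C1, C2, C3, C4, C5}, which contains all of one fragment — lossless.
Dependency preservation: the restricted closure of {C3} across the fragments never reaches {C4}, so C3 → C4 cannot be enforced without a join — not preserved.

lossless but not dependency-preserving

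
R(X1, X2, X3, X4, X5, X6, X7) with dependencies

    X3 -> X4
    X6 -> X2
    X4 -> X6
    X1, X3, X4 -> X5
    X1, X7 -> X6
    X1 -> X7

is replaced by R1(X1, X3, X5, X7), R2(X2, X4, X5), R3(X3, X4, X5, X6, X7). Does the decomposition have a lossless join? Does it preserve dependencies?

Lossless test (chase): Rows 1 and 3 agree on X3; apply X3→X4 and equate their X4 entries. Rows 1 and 2 agree on X4; apply X4→X6 and equate their X6 entries. Rows 1 and 3 agree on X4; apply X4→X6 and equate their X6 entries. Rows 1 and 2 agree on X6; apply X6→X2 and equate their X2 entries. Rows 1 and 3 agree on X6; apply X6→X2 and equate their X2 entries. Row 1 is now all distinguished symbols — the join is lossless.
Dependency preservation: the restricted closure of {X6} across the fragments never reaches {X2}, so X6 → X2 cannot be enforced without a join — not preserved.

lossless but not dependency-preserving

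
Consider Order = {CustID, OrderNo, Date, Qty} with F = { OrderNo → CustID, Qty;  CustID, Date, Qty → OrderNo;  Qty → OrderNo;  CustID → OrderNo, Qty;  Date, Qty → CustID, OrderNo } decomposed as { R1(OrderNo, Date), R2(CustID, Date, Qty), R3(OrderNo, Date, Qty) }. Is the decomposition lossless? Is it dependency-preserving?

lossless and dependency-preserving

Lossless test (chase): Rows 1 and 3 agree on OrderNo; apply OrderNo→CustID, Qty and equate their CustID, Qty entries. Rows 1 and 2 agree on Qty; apply Qty→OrderNo and equate their OrderNo entries. Rows 1 and 2 agree on Date, Qty; apply Date, Qty→CustID, OrderNo and equate their CustID, OrderNo entries. Row 1 is now all distinguished symbols — the join is lossless.
Dependency preservation: OrderNo → CustID, Qty; CustID, Date, Qty → OrderNo; CustID → OrderNo, Qty; Date, Qty → CustID, OrderNo are not contained in any single fragment, but the restricted closure of each left-hand side across the fragments still reaches the right-hand side; the remaining FDs each lie inside some fragment. All dependencies are preserved.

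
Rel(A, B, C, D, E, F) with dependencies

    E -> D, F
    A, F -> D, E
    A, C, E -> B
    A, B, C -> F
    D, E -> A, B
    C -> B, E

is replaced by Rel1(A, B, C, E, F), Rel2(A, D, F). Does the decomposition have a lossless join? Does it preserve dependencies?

Lossless test: (A, F)⁺ = {A, B, D, E, F}, which contains all of one fragment — lossless.
Dependency preservation: E → D, F; A, F → D, E; D, E → A, B are not contained in any single fragment, but the restricted closure of each left-hand side across the fragments still reaches the right-hand side; the remaining FDs each lie inside some fragment. All dependencies are preserved.

lossless and dependency-preserving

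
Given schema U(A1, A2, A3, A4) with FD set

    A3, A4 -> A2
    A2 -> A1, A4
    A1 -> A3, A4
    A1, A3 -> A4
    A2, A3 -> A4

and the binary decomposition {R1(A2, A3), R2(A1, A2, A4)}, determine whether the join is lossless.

Yes

Common attributes: R1 ∩ R2 = {A2}.
Closure of {A2}: A2 → A1, A4 applies, adding A1, A4; A1 → A3, A4 applies, adding A3. So (A2)⁺ = {A1, A2, A3, A4}.
This closure contains every attribute of R1, so R1 ∩ R2 → R1. The join is lossless.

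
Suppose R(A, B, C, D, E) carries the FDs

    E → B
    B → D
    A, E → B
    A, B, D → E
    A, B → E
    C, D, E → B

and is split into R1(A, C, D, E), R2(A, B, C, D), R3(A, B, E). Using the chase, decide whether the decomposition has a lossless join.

Yes

Chase test. Columns are A, B, C, D, E; row i has aⱼ where attribute j ∈ Ri, else bᵢⱼ.
Initial tableau (one row per fragment):
  row 1: a1 b12 a3 a4 a5
  row 2: a1 a2 a3 a4 b25
  row 3: a1 a2 b33 b34 a5
Rows 1 and 3 agree on E; apply E→B and equate their B entries.
Rows 1 and 3 agree on B; apply B→D and equate their D entries.
Rows 1 and 2 agree on A, B, D; apply A, B, D→E and equate their E entries.
Row 1 is now all distinguished symbols — the join is lossless.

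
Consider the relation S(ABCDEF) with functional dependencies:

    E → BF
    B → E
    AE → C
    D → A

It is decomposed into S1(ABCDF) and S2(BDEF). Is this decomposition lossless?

Common attributes: S1 ∩ S2 = {BDF}.
Closure of {BDF}: B → E applies, adding E; D → A applies, adding A; AE → C applies, adding C. So (BDF)⁺ = {ABCDEF}.
This closure contains every attribute of S1, so S1 ∩ S2 → S1. The join is lossless.

Yes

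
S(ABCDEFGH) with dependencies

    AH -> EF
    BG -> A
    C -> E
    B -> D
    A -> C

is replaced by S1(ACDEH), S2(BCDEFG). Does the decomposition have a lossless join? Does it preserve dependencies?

Lossless test: (CDE)⁺ = {CDE}, which is a superkey of neither fragment — lossy.
Dependency preservation: the restricted closure of {AH} across the fragments never reaches {EF}, so AH → EF cannot be enforced without a join — not preserved.

lossy and not dependency-preserving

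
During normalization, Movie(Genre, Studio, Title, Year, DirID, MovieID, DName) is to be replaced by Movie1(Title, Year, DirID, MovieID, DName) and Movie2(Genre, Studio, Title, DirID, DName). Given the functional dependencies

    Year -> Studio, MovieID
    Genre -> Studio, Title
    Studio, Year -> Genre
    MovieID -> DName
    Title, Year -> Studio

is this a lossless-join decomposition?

Common attributes: Movie1 ∩ Movie2 = {Title, DirID, DName}.
No dependency enlarges {Title, DirID, DName}, so (Title, DirID, DName)⁺ = {Title, DirID, DName}.
The closure contains neither all of Movie1 = {Title, Year, DirID, MovieID, DName} nor all of Movie2 = {Genre, Studio, Title, DirID, DName}, so the common attributes are not a superkey of either fragment. The join is lossy.

No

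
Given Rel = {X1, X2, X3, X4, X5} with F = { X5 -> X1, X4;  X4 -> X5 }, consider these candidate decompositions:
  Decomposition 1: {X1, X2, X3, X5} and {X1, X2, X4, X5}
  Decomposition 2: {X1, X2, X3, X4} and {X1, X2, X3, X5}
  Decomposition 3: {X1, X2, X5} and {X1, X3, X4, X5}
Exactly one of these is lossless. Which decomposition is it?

Decomposition 1

Decomposition 1: common = {X1, X2, X5}, closure = {X1, X2, X4, X5} → lossless.
Decomposition 2: common = {X1, X2, X3}, closure = {X1, X2, X3} → lossy.
Decomposition 3: common = {X1, X5}, closure = {X1, X4, X5} → lossy.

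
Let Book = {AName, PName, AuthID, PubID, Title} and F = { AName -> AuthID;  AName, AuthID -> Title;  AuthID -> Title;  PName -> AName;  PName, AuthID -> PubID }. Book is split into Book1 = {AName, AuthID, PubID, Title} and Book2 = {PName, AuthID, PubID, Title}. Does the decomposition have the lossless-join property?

No

Common attributes: Book1 ∩ Book2 = {AuthID, PubID, Title}.
No dependency enlarges {AuthID, PubID, Title}, so (AuthID, PubID, Title)⁺ = {AuthID, PubID, Title}.
The closure contains neither all of Book1 = {AName, AuthID, PubID, Title} nor all of Book2 = {PName, AuthID, PubID, Title}, so the common attributes are not a superkey of either fragment. The join is lossy.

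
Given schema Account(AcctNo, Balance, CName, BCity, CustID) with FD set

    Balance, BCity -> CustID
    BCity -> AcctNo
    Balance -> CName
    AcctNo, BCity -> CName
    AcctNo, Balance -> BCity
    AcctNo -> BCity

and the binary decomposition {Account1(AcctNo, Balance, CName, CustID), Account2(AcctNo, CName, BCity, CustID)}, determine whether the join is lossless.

Common attributes: Account1 ∩ Account2 = {AcctNo, CName, CustID}.
Closure of {AcctNo, CName, CustID}: AcctNo → BCity applies, adding BCity. So (AcctNo, CName, CustID)⁺ = {AcctNo, CName, BCity, CustID}.
This closure contains every attribute of Account2, so Account1 ∩ Account2 → Account2. The join is lossless.

Yes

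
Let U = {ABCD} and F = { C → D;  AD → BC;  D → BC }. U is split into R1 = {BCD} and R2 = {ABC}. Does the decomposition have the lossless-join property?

Yes

Common attributes: R1 ∩ R2 = {BC}.
Closure of {BC}: C → D applies, adding D. So (BC)⁺ = {BCD}.
This closure contains every attribute of R1, so R1 ∩ R2 → R1. The join is lossless.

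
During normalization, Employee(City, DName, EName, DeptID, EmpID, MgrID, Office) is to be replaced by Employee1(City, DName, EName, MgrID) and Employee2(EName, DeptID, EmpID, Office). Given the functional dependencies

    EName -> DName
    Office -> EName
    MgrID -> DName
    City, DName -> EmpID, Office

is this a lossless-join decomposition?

Common attributes: Employee1 ∩ Employee2 = {EName}.
Closure of {EName}: EName → DName applies, adding DName. So (EName)⁺ = {DName, EName}.
The closure contains neither all of Employee1 = {City, DName, EName, MgrID} nor all of Employee2 = {EName, DeptID, EmpID, Office}, so the common attributes are not a superkey of either fragment. The join is lossy.

No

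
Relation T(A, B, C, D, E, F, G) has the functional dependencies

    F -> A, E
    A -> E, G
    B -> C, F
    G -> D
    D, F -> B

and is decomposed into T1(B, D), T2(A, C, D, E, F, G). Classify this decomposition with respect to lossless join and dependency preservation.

lossy and not dependency-preserving

Lossless test: (D)⁺ = {D}, which is a superkey of neither fragment — lossy.
Dependency preservation: the restricted closure of {B} across the fragments never reaches {C, F}, so B → C, F cannot be enforced without a join — not preserved.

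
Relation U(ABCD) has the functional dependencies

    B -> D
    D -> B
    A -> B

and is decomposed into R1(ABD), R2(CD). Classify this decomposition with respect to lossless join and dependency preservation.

Lossless test: (D)⁺ = {BD}, which is a superkey of neither fragment — lossy.
Dependency preservation: every FD's attributes lie within a single fragment, so each can be enforced locally — preserved.

lossy but dependency-preserving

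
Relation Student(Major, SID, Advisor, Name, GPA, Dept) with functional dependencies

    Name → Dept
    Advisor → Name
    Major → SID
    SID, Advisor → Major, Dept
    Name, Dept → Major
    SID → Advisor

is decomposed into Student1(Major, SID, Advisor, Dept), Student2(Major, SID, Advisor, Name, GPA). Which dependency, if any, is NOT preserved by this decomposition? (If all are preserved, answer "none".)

none

Name → Dept: restricted closure across fragments reaches Dept.
Advisor → Name lies within Student2.
Major → SID lies within Student1.
SID, Advisor → Major, Dept lies within Student1.
Name, Dept → Major: restricted closure across fragments reaches Major.
SID → Advisor lies within Student1.
Every dependency is enforceable on the fragments, so the decomposition is dependency-preserving.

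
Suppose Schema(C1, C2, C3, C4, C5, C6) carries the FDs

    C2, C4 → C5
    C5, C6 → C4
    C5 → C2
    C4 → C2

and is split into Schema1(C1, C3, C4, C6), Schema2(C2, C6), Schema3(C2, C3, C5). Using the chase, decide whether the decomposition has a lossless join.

No

Chase test. Columns are C1, C2, C3, C4, C5, C6; row i has aⱼ where attribute j ∈ Schemai, else bᵢⱼ.
Initial tableau (one row per fragment):
  row 1: a1 b12 a3 a4 b15 a6
  row 2: b21 a2 b23 b24 b25 a6
  row 3: b31 a2 a3 b34 a5 b36
No row becomes fully distinguished — the join is lossy.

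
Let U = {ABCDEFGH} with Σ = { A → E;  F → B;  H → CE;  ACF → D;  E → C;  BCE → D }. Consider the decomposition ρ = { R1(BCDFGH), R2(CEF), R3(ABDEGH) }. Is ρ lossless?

Chase test. Columns are ABCDEFGH; row i has aⱼ where attribute j ∈ Ri, else bᵢⱼ.
Initial tableau (one row per fragment):
  row 1: b11 a2 a3 a4 b15 a6 a7 a8
  row 2: b21 b22 a3 b24 a5 a6 b27 b28
  row 3: a1 a2 b33 a4 a5 b36 a7 a8
Rows 1 and 2 agree on F; apply F→B and equate their B entries.
Rows 1 and 3 agree on H; apply H→CE and equate their CE entries.
Rows 1 and 2 agree on BCE; apply BCE→D and equate their D entries.
No row becomes fully distinguished — the join is lossy.

No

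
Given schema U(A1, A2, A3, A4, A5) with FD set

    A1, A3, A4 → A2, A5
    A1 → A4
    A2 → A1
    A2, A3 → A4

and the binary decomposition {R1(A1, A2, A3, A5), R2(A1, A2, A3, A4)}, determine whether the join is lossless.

Yes

Common attributes: R1 ∩ R2 = {A1, A2, A3}.
Closure of {A1, A2, A3}: A1 → A4 applies, adding A4; A1, A3, A4 → A2, A5 applies, adding A5. So (A1, A2, A3)⁺ = {A1, A2, A3, A4, A5}.
This closure contains every attribute of R1, so R1 ∩ R2 → R1. The join is lossless.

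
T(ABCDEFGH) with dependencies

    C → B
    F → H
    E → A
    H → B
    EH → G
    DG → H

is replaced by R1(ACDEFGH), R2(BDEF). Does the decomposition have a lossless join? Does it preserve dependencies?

lossless but not dependency-preserving

Lossless test: (DEF)⁺ = {ABDEFGH}, which contains all of one fragment — lossless.
Dependency preservation: the restricted closure of {C} across the fragments never reaches {B}, so C → B cannot be enforced without a join — not preserved.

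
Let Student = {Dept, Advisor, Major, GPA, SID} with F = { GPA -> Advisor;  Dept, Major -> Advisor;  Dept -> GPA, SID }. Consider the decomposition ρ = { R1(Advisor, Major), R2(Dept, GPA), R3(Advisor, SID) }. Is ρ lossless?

Chase test. Columns are Dept, Advisor, Major, GPA, SID; row i has aⱼ where attribute j ∈ Ri, else bᵢⱼ.
Initial tableau (one row per fragment):
  row 1: b11 a2 a3 b14 b15
  row 2: a1 b22 b23 a4 b25
  row 3: b31 a2 b33 b34 a5
No row becomes fully distinguished — the join is lossy.

No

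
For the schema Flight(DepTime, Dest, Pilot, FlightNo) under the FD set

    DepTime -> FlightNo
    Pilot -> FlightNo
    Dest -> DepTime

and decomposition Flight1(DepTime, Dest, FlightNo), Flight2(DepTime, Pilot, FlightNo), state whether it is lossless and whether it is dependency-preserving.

Lossless test: (DepTime, FlightNo)⁺ = {DepTime, FlightNo}, which is a superkey of neither fragment — lossy.
Dependency preservation: every FD's attributes lie within a single fragment, so each can be enforced locally — preserved.

lossy but dependency-preserving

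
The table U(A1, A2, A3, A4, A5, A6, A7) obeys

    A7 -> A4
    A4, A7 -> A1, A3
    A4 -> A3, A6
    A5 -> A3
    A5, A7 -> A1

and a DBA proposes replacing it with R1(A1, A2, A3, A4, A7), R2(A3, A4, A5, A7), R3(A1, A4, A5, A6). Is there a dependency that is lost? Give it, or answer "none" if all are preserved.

A7 → A4 lies within R1.
A4, A7 → A1, A3 lies within R1.
A4 → A3, A6: restricted closure across fragments reaches A3, A6.
A5 → A3 lies within R2.
A5, A7 → A1: restricted closure across fragments reaches A1.
Every dependency is enforceable on the fragments, so the decomposition is dependency-preserving.

none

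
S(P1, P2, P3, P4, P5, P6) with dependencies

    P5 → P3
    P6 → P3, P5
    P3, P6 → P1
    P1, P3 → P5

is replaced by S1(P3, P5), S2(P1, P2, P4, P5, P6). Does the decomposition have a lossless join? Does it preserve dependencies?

Lossless test: (P5)⁺ = {P3, P5}, which contains all of one fragment — lossless.
Dependency preservation: the restricted closure of {P1, P3} across the fragments never reaches {P5}, so P1, P3 → P5 cannot be enforced without a join — not preserved.

lossless but not dependency-preserving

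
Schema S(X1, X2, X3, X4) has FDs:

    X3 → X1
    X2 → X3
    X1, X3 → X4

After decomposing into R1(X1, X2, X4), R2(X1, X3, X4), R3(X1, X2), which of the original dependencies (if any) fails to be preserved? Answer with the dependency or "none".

X2 → X3

Check X2 → X3: no single fragment contains all of {X2, X3}, and the restricted closure of {X2} across the fragments never reaches {X3}.
X3 → X1 is preserved.
X1, X3 → X4 is preserved.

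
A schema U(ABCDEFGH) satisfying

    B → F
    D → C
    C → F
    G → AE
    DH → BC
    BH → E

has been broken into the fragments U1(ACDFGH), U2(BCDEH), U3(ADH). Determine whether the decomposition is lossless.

Yes

Chase test. Columns are ABCDEFGH; row i has aⱼ where attribute j ∈ Ui, else bᵢⱼ.
Initial tableau (one row per fragment):
  row 1: a1 b12 a3 a4 b15 a6 a7 a8
  row 2: b21 a2 a3 a4 a5 b26 b27 a8
  row 3: a1 b32 b33 a4 b35 b36 b37 a8
Rows 1 and 3 agree on D; apply D→C and equate their C entries.
Rows 1 and 2 agree on C; apply C→F and equate their F entries.
Rows 1 and 3 agree on C; apply C→F and equate their F entries.
Rows 1 and 2 agree on DH; apply DH→BC and equate their BC entries.
Rows 1 and 3 agree on DH; apply DH→BC and equate their BC entries.
Rows 1 and 2 agree on BH; apply BH→E and equate their E entries.
Rows 1 and 3 agree on BH; apply BH→E and equate their E entries.
Row 1 is now all distinguished symbols — the join is lossless.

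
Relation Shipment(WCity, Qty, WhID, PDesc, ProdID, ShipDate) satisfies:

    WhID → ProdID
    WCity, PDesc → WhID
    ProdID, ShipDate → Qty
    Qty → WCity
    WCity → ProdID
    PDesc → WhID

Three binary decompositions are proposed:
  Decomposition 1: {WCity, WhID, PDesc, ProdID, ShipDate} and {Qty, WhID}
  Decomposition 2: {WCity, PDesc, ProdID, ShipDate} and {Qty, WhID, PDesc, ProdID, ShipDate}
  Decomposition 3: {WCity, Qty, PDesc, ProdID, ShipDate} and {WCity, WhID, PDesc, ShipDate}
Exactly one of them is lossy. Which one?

Decomposition 1: common = {WhID}, closure = {WhID, ProdID} → lossy.
Decomposition 2: common = {PDesc, ProdID, ShipDate}, closure = {WCity, Qty, WhID, PDesc, ProdID, ShipDate} → lossless.
Decomposition 3: common = {WCity, PDesc, ShipDate}, closure = {WCity, Qty, WhID, PDesc, ProdID, ShipDate} → lossless.

Decomposition 1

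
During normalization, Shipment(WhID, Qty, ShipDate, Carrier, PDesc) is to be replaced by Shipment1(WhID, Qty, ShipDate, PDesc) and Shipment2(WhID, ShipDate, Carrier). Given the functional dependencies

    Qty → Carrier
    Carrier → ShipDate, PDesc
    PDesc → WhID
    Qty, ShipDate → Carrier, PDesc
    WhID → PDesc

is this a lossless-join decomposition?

Common attributes: Shipment1 ∩ Shipment2 = {WhID, ShipDate}.
Closure of {WhID, ShipDate}: WhID → PDesc applies, adding PDesc. So (WhID, ShipDate)⁺ = {WhID, ShipDate, PDesc}.
The closure contains neither all of Shipment1 = {WhID, Qty, ShipDate, PDesc} nor all of Shipment2 = {WhID, ShipDate, Carrier}, so the common attributes are not a superkey of either fragment. The join is lossy.

No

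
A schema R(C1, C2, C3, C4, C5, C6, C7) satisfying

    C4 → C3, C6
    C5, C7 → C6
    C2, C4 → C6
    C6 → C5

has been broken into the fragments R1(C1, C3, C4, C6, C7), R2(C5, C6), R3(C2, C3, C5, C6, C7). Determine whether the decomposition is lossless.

No

Chase test. Columns are C1, C2, C3, C4, C5, C6, C7; row i has aⱼ where attribute j ∈ Ri, else bᵢⱼ.
Initial tableau (one row per fragment):
  row 1: a1 b12 a3 a4 b15 a6 a7
  row 2: b21 b22 b23 b24 a5 a6 b27
  row 3: b31 a2 a3 b34 a5 a6 a7
Rows 1 and 2 agree on C6; apply C6→C5 and equate their C5 entries.
No row becomes fully distinguished — the join is lossy.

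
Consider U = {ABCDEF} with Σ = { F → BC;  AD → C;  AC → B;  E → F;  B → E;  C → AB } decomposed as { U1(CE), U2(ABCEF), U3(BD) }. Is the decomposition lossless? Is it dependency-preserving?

lossless but not dependency-preserving

Lossless test (chase): Rows 1 and 2 agree on E; apply E→F and equate their F entries. Rows 2 and 3 agree on B; apply B→E and equate their E entries. Rows 1 and 2 agree on C; apply C→AB and equate their AB entries. Rows 1 and 3 agree on E; apply E→F and equate their F entries. Rows 1 and 3 agree on F; apply F→BC and equate their BC entries. Rows 1 and 3 agree on C; apply C→AB and equate their AB entries. Row 3 is now all distinguished symbols — the join is lossless.
Dependency preservation: the restricted closure of {AD} across the fragments never reaches {C}, so AD → C cannot be enforced without a join — not preserved.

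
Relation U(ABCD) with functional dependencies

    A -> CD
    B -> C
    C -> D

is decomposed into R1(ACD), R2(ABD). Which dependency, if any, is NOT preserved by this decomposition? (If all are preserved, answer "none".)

Check B → C: no single fragment contains all of {BC}, and the restricted closure of {B} across the fragments never reaches {C}.
A → CD is preserved.
C → D is preserved.

B -> C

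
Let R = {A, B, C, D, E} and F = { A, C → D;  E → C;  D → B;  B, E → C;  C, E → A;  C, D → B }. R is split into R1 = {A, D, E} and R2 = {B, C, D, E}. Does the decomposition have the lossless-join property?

Common attributes: R1 ∩ R2 = {D, E}.
Closure of {D, E}: E → C applies, adding C; D → B applies, adding B; C, E → A applies, adding A. So (D, E)⁺ = {A, B, C, D, E}.
This closure contains every attribute of R1, so R1 ∩ R2 → R1. The join is lossless.

Yes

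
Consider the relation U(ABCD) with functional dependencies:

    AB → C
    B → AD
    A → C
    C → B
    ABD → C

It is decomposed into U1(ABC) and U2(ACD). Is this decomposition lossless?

Yes

Common attributes: U1 ∩ U2 = {AC}.
Closure of {AC}: C → B applies, adding B; B → AD applies, adding D. So (AC)⁺ = {ABCD}.
This closure contains every attribute of U1, so U1 ∩ U2 → U1. The join is lossless.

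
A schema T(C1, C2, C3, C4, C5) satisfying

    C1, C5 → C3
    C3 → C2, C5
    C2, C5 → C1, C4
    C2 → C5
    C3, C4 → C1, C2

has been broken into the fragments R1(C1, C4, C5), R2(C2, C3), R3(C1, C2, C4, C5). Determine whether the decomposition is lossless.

Chase test. Columns are C1, C2, C3, C4, C5; row i has aⱼ where attribute j ∈ Ri, else bᵢⱼ.
Initial tableau (one row per fragment):
  row 1: a1 b12 b13 a4 a5
  row 2: b21 a2 a3 b24 b25
  row 3: a1 a2 b33 a4 a5
Rows 1 and 3 agree on C1, C5; apply C1, C5→C3 and equate their C3 entries.
Rows 1 and 3 agree on C3; apply C3→C2, C5 and equate their C2, C5 entries.
Rows 1 and 2 agree on C2; apply C2→C5 and equate their C5 entries.
Rows 1 and 2 agree on C2, C5; apply C2, C5→C1, C4 and equate their C1, C4 entries.
Rows 1 and 2 agree on C1, C5; apply C1, C5→C3 and equate their C3 entries.
Row 1 is now all distinguished symbols — the join is lossless.

Yes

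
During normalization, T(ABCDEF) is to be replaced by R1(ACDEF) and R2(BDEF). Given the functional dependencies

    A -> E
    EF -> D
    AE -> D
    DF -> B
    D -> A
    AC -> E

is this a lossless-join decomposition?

Common attributes: R1 ∩ R2 = {DEF}.
Closure of {DEF}: DF → B applies, adding B; D → A applies, adding A. So (DEF)⁺ = {ABDEF}.
This closure contains every attribute of R2, so R1 ∩ R2 → R2. The join is lossless.

Yes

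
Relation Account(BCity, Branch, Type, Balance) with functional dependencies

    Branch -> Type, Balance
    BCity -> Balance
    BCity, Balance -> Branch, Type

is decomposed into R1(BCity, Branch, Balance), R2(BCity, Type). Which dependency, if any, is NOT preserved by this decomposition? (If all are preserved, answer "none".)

Branch -> Type, Balance

Check Branch → Type, Balance: no single fragment contains all of {Branch, Type, Balance}, and the restricted closure of {Branch} across the fragments never reaches {Type, Balance}.
BCity → Balance is preserved.
BCity, Balance → Branch, Type is preserved.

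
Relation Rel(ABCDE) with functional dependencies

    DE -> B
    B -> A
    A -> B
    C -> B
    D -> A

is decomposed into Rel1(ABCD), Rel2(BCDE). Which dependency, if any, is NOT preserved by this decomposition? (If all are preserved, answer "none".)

DE → B lies within Rel2.
B → A lies within Rel1.
A → B lies within Rel1.
C → B lies within Rel1.
D → A lies within Rel1.
Every dependency is enforceable on the fragments, so the decomposition is dependency-preserving.

none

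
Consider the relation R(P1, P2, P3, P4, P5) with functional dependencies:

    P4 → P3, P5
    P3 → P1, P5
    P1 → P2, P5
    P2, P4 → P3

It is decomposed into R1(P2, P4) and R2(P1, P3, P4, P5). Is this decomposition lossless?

Yes

Common attributes: R1 ∩ R2 = {P4}.
Closure of {P4}: P4 → P3, P5 applies, adding P3, P5; P3 → P1, P5 applies, adding P1; P1 → P2, P5 applies, adding P2. So (P4)⁺ = {P1, P2, P3, P4, P5}.
This closure contains every attribute of R1, so R1 ∩ R2 → R1. The join is lossless.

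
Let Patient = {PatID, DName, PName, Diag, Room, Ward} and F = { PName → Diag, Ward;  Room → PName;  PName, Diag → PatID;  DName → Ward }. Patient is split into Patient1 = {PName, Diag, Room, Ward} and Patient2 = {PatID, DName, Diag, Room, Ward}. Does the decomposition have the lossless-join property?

Yes

Common attributes: Patient1 ∩ Patient2 = {Diag, Room, Ward}.
Closure of {Diag, Room, Ward}: Room → PName applies, adding PName; PName, Diag → PatID applies, adding PatID. So (Diag, Room, Ward)⁺ = {PatID, PName, Diag, Room, Ward}.
This closure contains every attribute of Patient1, so Patient1 ∩ Patient2 → Patient1. The join is lossless.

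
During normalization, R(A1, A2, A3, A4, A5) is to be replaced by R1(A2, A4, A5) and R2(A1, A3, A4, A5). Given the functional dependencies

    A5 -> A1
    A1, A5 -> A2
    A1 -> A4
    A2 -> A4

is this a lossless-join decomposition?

Common attributes: R1 ∩ R2 = {A4, A5}.
Closure of {A4, A5}: A5 → A1 applies, adding A1; A1, A5 → A2 applies, adding A2. So (A4, A5)⁺ = {A1, A2, A4, A5}.
This closure contains every attribute of R1, so R1 ∩ R2 → R1. The join is lossless.

Yes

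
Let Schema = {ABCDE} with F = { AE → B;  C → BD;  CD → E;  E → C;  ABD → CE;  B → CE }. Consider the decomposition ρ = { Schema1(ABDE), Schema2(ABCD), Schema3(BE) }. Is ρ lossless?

Yes

Chase test. Columns are ABCDE; row i has aⱼ where attribute j ∈ Schemai, else bᵢⱼ.
Initial tableau (one row per fragment):
  row 1: a1 a2 b13 a4 a5
  row 2: a1 a2 a3 a4 b25
  row 3: b31 a2 b33 b34 a5
Rows 1 and 3 agree on E; apply E→C and equate their C entries.
Rows 1 and 2 agree on ABD; apply ABD→CE and equate their CE entries.
Rows 1 and 3 agree on C; apply C→BD and equate their BD entries.
Row 1 is now all distinguished symbols — the join is lossless.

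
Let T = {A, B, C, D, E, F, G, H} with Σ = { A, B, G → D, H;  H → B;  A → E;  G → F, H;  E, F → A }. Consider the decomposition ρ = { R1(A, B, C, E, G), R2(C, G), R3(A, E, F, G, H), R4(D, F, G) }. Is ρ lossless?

No

Chase test. Columns are A, B, C, D, E, F, G, H; row i has aⱼ where attribute j ∈ Ri, else bᵢⱼ.
Initial tableau (one row per fragment):
  row 1: a1 a2 a3 b14 a5 b16 a7 b18
  row 2: b21 b22 a3 b24 b25 b26 a7 b28
  row 3: a1 b32 b33 b34 a5 a6 a7 a8
  row 4: b41 b42 b43 a4 b45 a6 a7 b48
Rows 1 and 2 agree on G; apply G→F, H and equate their F, H entries.
Rows 1 and 3 agree on G; apply G→F, H and equate their F, H entries.
Rows 1 and 4 agree on G; apply G→F, H and equate their F, H entries.
Rows 1 and 2 agree on H; apply H→B and equate their B entries.
Rows 1 and 3 agree on H; apply H→B and equate their B entries.
Rows 1 and 4 agree on H; apply H→B and equate their B entries.
Rows 1 and 3 agree on A, B, G; apply A, B, G→D, H and equate their D, H entries.
No row becomes fully distinguished — the join is lossy.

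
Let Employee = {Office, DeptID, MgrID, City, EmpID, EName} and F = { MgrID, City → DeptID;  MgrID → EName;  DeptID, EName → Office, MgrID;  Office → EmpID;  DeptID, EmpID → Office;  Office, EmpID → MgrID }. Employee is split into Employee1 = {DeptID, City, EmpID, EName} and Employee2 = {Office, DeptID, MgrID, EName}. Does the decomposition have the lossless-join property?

Yes

Common attributes: Employee1 ∩ Employee2 = {DeptID, EName}.
Closure of {DeptID, EName}: DeptID, EName → Office, MgrID applies, adding Office, MgrID; Office → EmpID applies, adding EmpID. So (DeptID, EName)⁺ = {Office, DeptID, MgrID, EmpID, EName}.
This closure contains every attribute of Employee2, so Employee1 ∩ Employee2 → Employee2. The join is lossless.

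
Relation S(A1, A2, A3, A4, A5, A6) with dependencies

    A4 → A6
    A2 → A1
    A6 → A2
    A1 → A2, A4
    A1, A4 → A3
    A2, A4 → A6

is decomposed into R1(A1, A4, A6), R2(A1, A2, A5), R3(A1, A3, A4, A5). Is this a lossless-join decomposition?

Chase test. Columns are A1, A2, A3, A4, A5, A6; row i has aⱼ where attribute j ∈ Ri, else bᵢⱼ.
Initial tableau (one row per fragment):
  row 1: a1 b12 b13 a4 b15 a6
  row 2: a1 a2 b23 b24 a5 b26
  row 3: a1 b32 a3 a4 a5 b36
Rows 1 and 3 agree on A4; apply A4→A6 and equate their A6 entries.
Rows 1 and 3 agree on A6; apply A6→A2 and equate their A2 entries.
Rows 1 and 2 agree on A1; apply A1→A2, A4 and equate their A2, A4 entries.
Rows 1 and 2 agree on A1, A4; apply A1, A4→A3 and equate their A3 entries.
Rows 1 and 3 agree on A1, A4; apply A1, A4→A3 and equate their A3 entries.
Rows 1 and 2 agree on A2, A4; apply A2, A4→A6 and equate their A6 entries.
Row 2 is now all distinguished symbols — the join is lossless.

Yes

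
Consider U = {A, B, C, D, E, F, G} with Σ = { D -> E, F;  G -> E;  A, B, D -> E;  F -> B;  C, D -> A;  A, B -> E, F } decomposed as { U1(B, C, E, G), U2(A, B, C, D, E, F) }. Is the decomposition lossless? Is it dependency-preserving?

lossy but dependency-preserving

Lossless test: (B, C, E)⁺ = {B, C, E}, which is a superkey of neither fragment — lossy.
Dependency preservation: every FD's attributes lie within a single fragment, so each can be enforced locally — preserved.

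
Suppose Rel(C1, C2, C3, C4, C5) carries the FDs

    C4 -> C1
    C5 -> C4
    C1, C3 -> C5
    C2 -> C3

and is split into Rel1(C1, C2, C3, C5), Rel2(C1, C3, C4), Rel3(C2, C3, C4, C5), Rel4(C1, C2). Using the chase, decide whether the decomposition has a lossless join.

Yes

Chase test. Columns are C1, C2, C3, C4, C5; row i has aⱼ where attribute j ∈ Reli, else bᵢⱼ.
Initial tableau (one row per fragment):
  row 1: a1 a2 a3 b14 a5
  row 2: a1 b22 a3 a4 b25
  row 3: b31 a2 a3 a4 a5
  row 4: a1 a2 b43 b44 b45
Rows 2 and 3 agree on C4; apply C4→C1 and equate their C1 entries.
Rows 1 and 3 agree on C5; apply C5→C4 and equate their C4 entries.
Rows 1 and 2 agree on C1, C3; apply C1, C3→C5 and equate their C5 entries.
Rows 1 and 4 agree on C2; apply C2→C3 and equate their C3 entries.
Rows 1 and 4 agree on C1, C3; apply C1, C3→C5 and equate their C5 entries.
Rows 1 and 4 agree on C5; apply C5→C4 and equate their C4 entries.
Row 1 is now all distinguished symbols — the join is lossless.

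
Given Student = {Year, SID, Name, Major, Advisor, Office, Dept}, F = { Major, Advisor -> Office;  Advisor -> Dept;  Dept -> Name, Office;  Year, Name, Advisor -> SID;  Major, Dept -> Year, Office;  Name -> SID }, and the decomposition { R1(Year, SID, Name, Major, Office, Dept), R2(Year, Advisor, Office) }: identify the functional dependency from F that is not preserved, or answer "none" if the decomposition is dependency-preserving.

Advisor -> Dept

Check Advisor → Dept: no single fragment contains all of {Advisor, Dept}, and the restricted closure of {Advisor} across the fragments never reaches {Dept}.
Major, Advisor → Office is preserved.
Dept → Name, Office is preserved.
Year, Name, Advisor → SID is preserved.
Major, Dept → Year, Office is preserved.
Name → SID is preserved.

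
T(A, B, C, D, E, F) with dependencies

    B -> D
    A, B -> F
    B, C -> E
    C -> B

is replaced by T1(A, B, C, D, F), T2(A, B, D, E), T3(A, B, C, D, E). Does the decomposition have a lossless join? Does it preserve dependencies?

lossless and dependency-preserving

Lossless test (chase): Rows 1 and 2 agree on A, B; apply A, B→F and equate their F entries. Rows 1 and 3 agree on A, B; apply A, B→F and equate their F entries. Rows 1 and 3 agree on B, C; apply B, C→E and equate their E entries. Row 1 is now all distinguished symbols — the join is lossless.
Dependency preservation: every FD's attributes lie within a single fragment, so each can be enforced locally — preserved.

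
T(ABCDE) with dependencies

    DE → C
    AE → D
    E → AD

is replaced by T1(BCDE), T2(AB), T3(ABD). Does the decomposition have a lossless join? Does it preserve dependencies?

lossy and not dependency-preserving

Lossless test (chase): applying each FD to every pair of rows produces no changes in the tableau, so no row becomes fully distinguished — the join is lossy.
Dependency preservation: the restricted closure of {E} across the fragments never reaches {AD}, so E → AD cannot be enforced without a join — not preserved.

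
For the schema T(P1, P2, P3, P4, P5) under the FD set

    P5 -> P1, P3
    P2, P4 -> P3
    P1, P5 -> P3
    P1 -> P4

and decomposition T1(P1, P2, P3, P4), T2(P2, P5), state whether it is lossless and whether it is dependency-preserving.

lossy and not dependency-preserving

Lossless test: (P2)⁺ = {P2}, which is a superkey of neither fragment — lossy.
Dependency preservation: the restricted closure of {P5} across the fragments never reaches {P1, P3}, so P5 → P1, P3 cannot be enforced without a join — not preserved.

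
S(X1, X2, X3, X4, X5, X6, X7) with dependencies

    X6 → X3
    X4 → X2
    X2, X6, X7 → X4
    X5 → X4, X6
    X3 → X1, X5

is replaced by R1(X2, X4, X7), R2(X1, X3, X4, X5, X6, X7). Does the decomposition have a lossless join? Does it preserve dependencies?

Lossless test: (X4, X7)⁺ = {X2, X4, X7}, which contains all of one fragment — lossless.
Dependency preservation: X2, X6, X7 → X4 is not contained in any single fragment, but the restricted closure of its left-hand side across the fragments still reaches the right-hand side; the remaining FDs each lie inside some fragment. All dependencies are preserved.

lossless and dependency-preserving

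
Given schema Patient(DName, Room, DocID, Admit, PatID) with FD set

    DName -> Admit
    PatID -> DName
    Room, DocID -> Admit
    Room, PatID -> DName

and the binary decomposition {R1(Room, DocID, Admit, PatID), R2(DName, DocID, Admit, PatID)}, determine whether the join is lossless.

Common attributes: R1 ∩ R2 = {DocID, Admit, PatID}.
Closure of {DocID, Admit, PatID}: PatID → DName applies, adding DName. So (DocID, Admit, PatID)⁺ = {DName, DocID, Admit, PatID}.
This closure contains every attribute of R2, so R1 ∩ R2 → R2. The join is lossless.

Yes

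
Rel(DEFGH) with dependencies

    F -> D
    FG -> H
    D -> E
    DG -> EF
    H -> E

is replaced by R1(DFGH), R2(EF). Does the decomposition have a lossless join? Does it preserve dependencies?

lossless but not dependency-preserving

Lossless test: (F)⁺ = {DEF}, which contains all of one fragment — lossless.
Dependency preservation: the restricted closure of {D} across the fragments never reaches {E}, so D → E cannot be enforced without a join — not preserved.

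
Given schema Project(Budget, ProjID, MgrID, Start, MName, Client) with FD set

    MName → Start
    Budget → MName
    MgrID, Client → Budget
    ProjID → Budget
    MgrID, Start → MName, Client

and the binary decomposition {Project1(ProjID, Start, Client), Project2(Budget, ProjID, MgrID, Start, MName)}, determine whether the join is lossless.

No

Common attributes: Project1 ∩ Project2 = {ProjID, Start}.
Closure of {ProjID, Start}: ProjID → Budget applies, adding Budget; Budget → MName applies, adding MName. So (ProjID, Start)⁺ = {Budget, ProjID, Start, MName}.
The closure contains neither all of Project1 = {ProjID, Start, Client} nor all of Project2 = {Budget, ProjID, MgrID, Start, MName}, so the common attributes are not a superkey of either fragment. The join is lossy.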